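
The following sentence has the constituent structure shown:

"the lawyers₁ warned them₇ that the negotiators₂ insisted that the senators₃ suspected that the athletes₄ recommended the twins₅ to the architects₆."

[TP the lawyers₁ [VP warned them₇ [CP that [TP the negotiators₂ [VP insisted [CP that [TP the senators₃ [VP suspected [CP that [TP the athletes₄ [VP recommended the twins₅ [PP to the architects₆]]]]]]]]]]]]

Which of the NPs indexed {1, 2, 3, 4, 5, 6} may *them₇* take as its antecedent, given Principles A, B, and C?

none

*them* is a pronoun, so Principle B applies: it must be free in its binding domain.
Binding domain of *them₇*: the matrix TP, whose subject is the lawyers₁.
*the lawyers₁* c-commands the pronoun within its binding domain → coindexation would violate Principle B.
*the negotiators₂*: the pronoun c-commands this R-expression → coindexation would violate Principle C on *the negotiators₂*.
*the senators₃*: the pronoun c-commands this R-expression → coindexation would violate Principle C on *the senators₃*.
*the athletes₄*: the pronoun c-commands this R-expression → coindexation would violate Principle C on *the athletes₄*.
*the twins₅*: the pronoun c-commands this R-expression → coindexation would violate Principle C on *the twins₅*.
*the architects₆*: the pronoun c-commands this R-expression → coindexation would violate Principle C on *the architects₆*.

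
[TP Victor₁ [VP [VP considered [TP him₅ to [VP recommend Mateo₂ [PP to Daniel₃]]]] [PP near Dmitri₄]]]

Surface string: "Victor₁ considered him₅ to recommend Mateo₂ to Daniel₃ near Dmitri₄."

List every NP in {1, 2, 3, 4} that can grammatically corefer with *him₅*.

*him* is a pronoun, so Principle B applies: it must be free in its binding domain.
Binding domain of *him₅*: the matrix TP, whose subject is Victor₁.
*Victor₁* c-commands the pronoun within its binding domain → coindexation would violate Principle B.
*Mateo₂*: the pronoun c-commands this R-expression → coindexation would violate Principle C on *Mateo₂*.
*Daniel₃*: the pronoun c-commands this R-expression → coindexation would violate Principle C on *Daniel₃*.
*Dmitri₄* and the pronoun do not c-command one another → neither Principle B nor Principle C is at stake; coindexation permitted.

{4}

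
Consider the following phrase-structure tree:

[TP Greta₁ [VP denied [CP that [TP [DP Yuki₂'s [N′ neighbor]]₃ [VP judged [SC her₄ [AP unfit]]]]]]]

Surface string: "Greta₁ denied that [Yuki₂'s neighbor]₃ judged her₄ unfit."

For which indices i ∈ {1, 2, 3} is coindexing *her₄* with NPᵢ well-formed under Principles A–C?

*her* is a pronoun, so Principle B applies: it must be free in its binding domain.
Binding domain of *her₄*: the embedded TP, whose subject is [Yuki₂'s neighbor]₃.
*Greta₁* c-commands the pronoun but from outside its binding domain, and is not c-commanded by it → coindexation permitted.
*Yuki₂* and the pronoun do not c-command one another → neither Principle B nor Principle C is at stake; coindexation permitted.
*[Yuki₂'s neighbor]₃* c-commands the pronoun within its binding domain → coindexation would violate Principle B.

{1, 2}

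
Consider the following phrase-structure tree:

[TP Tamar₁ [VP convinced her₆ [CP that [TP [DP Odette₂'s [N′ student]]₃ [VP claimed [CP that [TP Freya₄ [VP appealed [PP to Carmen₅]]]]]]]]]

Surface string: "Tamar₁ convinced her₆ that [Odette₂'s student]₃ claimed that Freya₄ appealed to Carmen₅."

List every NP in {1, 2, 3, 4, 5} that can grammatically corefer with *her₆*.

*her* is a pronoun, so Principle B applies: it must be free in its binding domain.
Binding domain of *her₆*: the matrix TP, whose subject is Tamar₁.
*Tamar₁* c-commands the pronoun within its binding domain → coindexation would violate Principle B.
*Odette₂*: the pronoun c-commands this R-expression → coindexation would violate Principle C on *Odette₂*.
*[Odette₂'s student]₃*: the pronoun c-commands this R-expression → coindexation would violate Principle C on *[Odette₂'s student]₃*.
*Freya₄*: the pronoun c-commands this R-expression → coindexation would violate Principle C on *Freya₄*.
*Carmen₅*: the pronoun c-commands this R-expression → coindexation would violate Principle C on *Carmen₅*.

none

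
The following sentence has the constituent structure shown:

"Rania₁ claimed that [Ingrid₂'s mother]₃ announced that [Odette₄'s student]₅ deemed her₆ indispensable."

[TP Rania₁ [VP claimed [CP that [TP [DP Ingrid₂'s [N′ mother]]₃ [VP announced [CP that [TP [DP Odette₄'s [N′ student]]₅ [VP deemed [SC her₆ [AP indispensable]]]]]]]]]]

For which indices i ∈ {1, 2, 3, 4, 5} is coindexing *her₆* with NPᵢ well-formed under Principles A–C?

{1, 2, 3, 4}

*her* is a pronoun, so Principle B applies: it must be free in its binding domain.
Binding domain of *her₆*: the embedded TP, whose subject is [Odette₄'s student]₅.
*Rania₁* c-commands the pronoun but from outside its binding domain, and is not c-commanded by it → coindexation permitted.
*Ingrid₂* and the pronoun do not c-command one another → neither Principle B nor Principle C is at stake; coindexation permitted.
*[Ingrid₂'s mother]₃* c-commands the pronoun but from outside its binding domain, and is not c-commanded by it → coindexation permitted.
*Odette₄* and the pronoun do not c-command one another → neither Principle B nor Principle C is at stake; coindexation permitted.
*[Odette₄'s student]₅* c-commands the pronoun within its binding domain → coindexation would violate Principle B.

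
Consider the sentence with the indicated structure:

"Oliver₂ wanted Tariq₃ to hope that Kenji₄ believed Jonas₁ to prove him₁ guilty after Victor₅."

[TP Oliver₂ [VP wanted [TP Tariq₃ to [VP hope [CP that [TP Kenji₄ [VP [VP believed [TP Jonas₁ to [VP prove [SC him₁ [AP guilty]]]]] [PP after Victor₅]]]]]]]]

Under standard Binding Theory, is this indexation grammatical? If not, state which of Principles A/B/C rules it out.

Principle B

The two coindexed NPs are *Jonas₁* and *him₁*.
*him₁* is a pronoun. Its binding domain is the embedded TP, whose subject is Jonas₁.
*Jonas₁* c-commands it within that domain and carries the same index.
The pronoun is locally bound → Principle B violation.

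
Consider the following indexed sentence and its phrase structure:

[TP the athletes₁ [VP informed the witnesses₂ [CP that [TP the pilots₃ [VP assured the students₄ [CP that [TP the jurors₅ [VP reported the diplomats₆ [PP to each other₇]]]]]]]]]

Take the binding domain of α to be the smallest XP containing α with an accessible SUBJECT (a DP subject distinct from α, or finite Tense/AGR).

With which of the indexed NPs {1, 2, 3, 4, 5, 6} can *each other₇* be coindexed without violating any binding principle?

{5, 6}

*each other* is an anaphor, so Principle A applies: it must be bound in its binding domain.
Binding domain of *each other₇*: the embedded TP, whose subject is the jurors₅.
*the athletes₁* c-commands the anaphor but is outside its binding domain → cannot satisfy Principle A.
*the witnesses₂* c-commands the anaphor but is outside its binding domain → cannot satisfy Principle A.
*the pilots₃* c-commands the anaphor but is outside its binding domain → cannot satisfy Principle A.
*the students₄* c-commands the anaphor but is outside its binding domain → cannot satisfy Principle A.
*the jurors₅* c-commands the anaphor within its binding domain → licit binder.
*the diplomats₆* c-commands the anaphor within its binding domain → licit binder.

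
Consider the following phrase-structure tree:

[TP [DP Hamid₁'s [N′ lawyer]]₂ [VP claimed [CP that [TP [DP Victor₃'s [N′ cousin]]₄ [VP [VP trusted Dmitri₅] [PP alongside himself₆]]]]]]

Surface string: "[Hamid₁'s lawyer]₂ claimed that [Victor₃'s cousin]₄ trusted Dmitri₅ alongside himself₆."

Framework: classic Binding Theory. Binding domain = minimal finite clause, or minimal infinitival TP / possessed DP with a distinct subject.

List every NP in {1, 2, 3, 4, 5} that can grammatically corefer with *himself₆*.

{4}

*himself* is an anaphor, so Principle A applies: it must be bound in its binding domain.
Binding domain of *himself₆*: the embedded TP, whose subject is [Victor₃'s cousin]₄.
*Hamid₁* does not c-command the anaphor → cannot bind it.
*[Hamid₁'s lawyer]₂* c-commands the anaphor but is outside its binding domain → cannot satisfy Principle A.
*Victor₃* does not c-command the anaphor → cannot bind it.
*[Victor₃'s cousin]₄* c-commands the anaphor within its binding domain → licit binder.
*Dmitri₅* does not c-command the anaphor → cannot bind it.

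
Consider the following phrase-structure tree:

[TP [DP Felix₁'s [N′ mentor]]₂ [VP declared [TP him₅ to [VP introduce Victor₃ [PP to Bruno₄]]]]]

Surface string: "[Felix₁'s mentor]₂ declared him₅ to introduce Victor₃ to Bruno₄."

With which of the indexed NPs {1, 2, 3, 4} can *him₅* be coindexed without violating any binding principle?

{1}

*him* is a pronoun, so Principle B applies: it must be free in its binding domain.
Binding domain of *him₅*: the matrix TP, whose subject is [Felix₁'s mentor]₂.
*Felix₁* and the pronoun do not c-command one another → neither Principle B nor Principle C is at stake; coindexation permitted.
*[Felix₁'s mentor]₂* c-commands the pronoun within its binding domain → coindexation would violate Principle B.
*Victor₃*: the pronoun c-commands this R-expression → coindexation would violate Principle C on *Victor₃*.
*Bruno₄*: the pronoun c-commands this R-expression → coindexation would violate Principle C on *Bruno₄*.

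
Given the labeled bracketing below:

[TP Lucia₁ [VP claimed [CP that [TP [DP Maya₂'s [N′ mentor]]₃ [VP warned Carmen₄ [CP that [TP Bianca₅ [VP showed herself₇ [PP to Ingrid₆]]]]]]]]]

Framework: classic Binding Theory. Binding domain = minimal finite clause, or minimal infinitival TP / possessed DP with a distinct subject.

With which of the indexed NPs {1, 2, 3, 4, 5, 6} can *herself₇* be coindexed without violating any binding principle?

{5}

*herself* is an anaphor, so Principle A applies: it must be bound in its binding domain.
Binding domain of *herself₇*: the embedded TP, whose subject is Bianca₅.
*Lucia₁* c-commands the anaphor but is outside its binding domain → cannot satisfy Principle A.
*Maya₂* does not c-command the anaphor → cannot bind it.
*[Maya₂'s mentor]₃* c-commands the anaphor but is outside its binding domain → cannot satisfy Principle A.
*Carmen₄* c-commands the anaphor but is outside its binding domain → cannot satisfy Principle A.
*Bianca₅* c-commands the anaphor within its binding domain → licit binder.
*Ingrid₆* does not c-command the anaphor → cannot bind it.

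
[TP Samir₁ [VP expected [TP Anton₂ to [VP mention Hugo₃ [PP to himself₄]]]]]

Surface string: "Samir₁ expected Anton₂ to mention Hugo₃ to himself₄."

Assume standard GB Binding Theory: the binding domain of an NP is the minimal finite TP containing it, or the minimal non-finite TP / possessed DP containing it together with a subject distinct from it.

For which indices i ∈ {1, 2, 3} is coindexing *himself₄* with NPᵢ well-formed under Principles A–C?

*himself* is an anaphor, so Principle A applies: it must be bound in its binding domain.
Binding domain of *himself₄*: the embedded TP, whose subject is Anton₂.
*Samir₁* c-commands the anaphor but is outside its binding domain → cannot satisfy Principle A.
*Anton₂* c-commands the anaphor within its binding domain → licit binder.
*Hugo₃* c-commands the anaphor within its binding domain → licit binder.

{2, 3}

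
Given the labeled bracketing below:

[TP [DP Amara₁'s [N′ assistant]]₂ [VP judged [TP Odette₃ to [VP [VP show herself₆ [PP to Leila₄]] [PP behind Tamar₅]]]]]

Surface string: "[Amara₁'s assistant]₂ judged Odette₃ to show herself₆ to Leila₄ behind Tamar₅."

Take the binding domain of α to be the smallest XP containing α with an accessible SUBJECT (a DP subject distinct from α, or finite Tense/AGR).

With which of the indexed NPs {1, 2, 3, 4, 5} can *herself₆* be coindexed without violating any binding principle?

{3}

*herself* is an anaphor, so Principle A applies: it must be bound in its binding domain.
Binding domain of *herself₆*: the embedded TP, whose subject is Odette₃.
*Amara₁* does not c-command the anaphor → cannot bind it.
*[Amara₁'s assistant]₂* c-commands the anaphor but is outside its binding domain → cannot satisfy Principle A.
*Odette₃* c-commands the anaphor within its binding domain → licit binder.
*Leila₄* does not c-command the anaphor → cannot bind it.
*Tamar₅* does not c-command the anaphor → cannot bind it.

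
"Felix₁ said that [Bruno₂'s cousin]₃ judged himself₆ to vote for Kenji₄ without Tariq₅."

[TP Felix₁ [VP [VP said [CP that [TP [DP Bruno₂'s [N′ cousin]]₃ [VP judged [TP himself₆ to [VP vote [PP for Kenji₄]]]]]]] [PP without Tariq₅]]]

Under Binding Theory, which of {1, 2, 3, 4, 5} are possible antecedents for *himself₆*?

{3}

*himself* is an anaphor, so Principle A applies: it must be bound in its binding domain.
Binding domain of *himself₆*: the embedded TP, whose subject is [Bruno₂'s cousin]₃.
*Felix₁* c-commands the anaphor but is outside its binding domain → cannot satisfy Principle A.
*Bruno₂* does not c-command the anaphor → cannot bind it.
*[Bruno₂'s cousin]₃* c-commands the anaphor within its binding domain → licit binder.
*Kenji₄* does not c-command the anaphor → cannot bind it.
*Tariq₅* does not c-command the anaphor → cannot bind it.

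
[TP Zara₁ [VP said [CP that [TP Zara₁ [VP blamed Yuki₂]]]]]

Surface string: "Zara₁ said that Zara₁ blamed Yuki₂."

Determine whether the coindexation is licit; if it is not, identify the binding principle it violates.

Principle C

The two coindexed NPs are *Zara₁* (the lower occurrence) and *Zara₁* (the higher occurrence).
*Zara₁* (the lower occurrence) is an R-expression. Principle C requires it to be free everywhere.
*Zara₁* (the higher occurrence) c-commands it and carries the same index.
The R-expression is bound → Principle C violation.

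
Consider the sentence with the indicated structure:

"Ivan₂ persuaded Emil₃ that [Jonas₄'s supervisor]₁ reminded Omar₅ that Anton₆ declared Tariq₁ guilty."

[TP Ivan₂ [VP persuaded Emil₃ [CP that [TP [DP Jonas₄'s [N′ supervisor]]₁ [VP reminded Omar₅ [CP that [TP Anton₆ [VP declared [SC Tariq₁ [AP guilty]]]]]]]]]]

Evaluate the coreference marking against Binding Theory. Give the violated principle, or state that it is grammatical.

Principle C

The two coindexed NPs are *[Jonas₄'s supervisor]₁* and *Tariq₁*.
*Tariq₁* is an R-expression. Principle C requires it to be free everywhere.
*[Jonas₄'s supervisor]₁* c-commands it and carries the same index.
The R-expression is bound → Principle C violation.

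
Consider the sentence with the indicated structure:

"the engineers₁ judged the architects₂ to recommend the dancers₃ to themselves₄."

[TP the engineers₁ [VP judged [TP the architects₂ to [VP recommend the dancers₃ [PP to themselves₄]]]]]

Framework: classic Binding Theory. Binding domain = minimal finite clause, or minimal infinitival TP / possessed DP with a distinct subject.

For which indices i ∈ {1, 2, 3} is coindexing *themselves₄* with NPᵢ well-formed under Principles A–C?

{2, 3}

*themselves* is an anaphor, so Principle A applies: it must be bound in its binding domain.
Binding domain of *themselves₄*: the embedded TP, whose subject is the architects₂.
*the engineers₁* c-commands the anaphor but is outside its binding domain → cannot satisfy Principle A.
*the architects₂* c-commands the anaphor within its binding domain → licit binder.
*the dancers₃* c-commands the anaphor within its binding domain → licit binder.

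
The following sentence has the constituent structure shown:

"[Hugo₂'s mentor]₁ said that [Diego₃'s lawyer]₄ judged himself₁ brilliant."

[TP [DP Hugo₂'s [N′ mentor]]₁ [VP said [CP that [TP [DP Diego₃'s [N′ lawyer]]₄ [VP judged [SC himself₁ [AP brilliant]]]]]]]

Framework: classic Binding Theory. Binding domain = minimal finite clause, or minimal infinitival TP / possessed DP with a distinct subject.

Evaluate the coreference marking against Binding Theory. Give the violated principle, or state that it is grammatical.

Principle A

The two coindexed NPs are *[Hugo₂'s mentor]₁* and *himself₁*.
*himself₁* is an anaphor. Principle A requires it to be bound within its binding domain — the embedded TP, whose subject is [Diego₃'s lawyer]₄.
Within that domain it is c-commanded by *[Diego₃'s lawyer]₄*, which does not share its index.
*[Hugo₂'s mentor]₁* does c-command the anaphor, but from outside its binding domain.
The anaphor is unbound in its domain → Principle A violation.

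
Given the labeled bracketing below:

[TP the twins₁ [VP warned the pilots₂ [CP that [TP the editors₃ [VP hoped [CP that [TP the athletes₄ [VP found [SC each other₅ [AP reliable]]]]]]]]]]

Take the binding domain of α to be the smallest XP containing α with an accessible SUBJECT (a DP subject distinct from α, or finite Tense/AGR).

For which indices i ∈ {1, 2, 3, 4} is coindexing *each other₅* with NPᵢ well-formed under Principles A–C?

*each other* is an anaphor, so Principle A applies: it must be bound in its binding domain.
Binding domain of *each other₅*: the embedded TP, whose subject is the athletes₄.
*the twins₁* c-commands the anaphor but is outside its binding domain → cannot satisfy Principle A.
*the pilots₂* c-commands the anaphor but is outside its binding domain → cannot satisfy Principle A.
*the editors₃* c-commands the anaphor but is outside its binding domain → cannot satisfy Principle A.
*the athletes₄* c-commands the anaphor within its binding domain → licit binder.

{4}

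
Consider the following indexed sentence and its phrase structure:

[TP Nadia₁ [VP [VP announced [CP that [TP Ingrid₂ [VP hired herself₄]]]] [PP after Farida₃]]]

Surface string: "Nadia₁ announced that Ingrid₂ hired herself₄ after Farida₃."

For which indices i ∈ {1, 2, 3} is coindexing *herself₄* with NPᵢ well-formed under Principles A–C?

*herself* is an anaphor, so Principle A applies: it must be bound in its binding domain.
Binding domain of *herself₄*: the embedded TP, whose subject is Ingrid₂.
*Nadia₁* c-commands the anaphor but is outside its binding domain → cannot satisfy Principle A.
*Ingrid₂* c-commands the anaphor within its binding domain → licit binder.
*Farida₃* does not c-command the anaphor → cannot bind it.

{2}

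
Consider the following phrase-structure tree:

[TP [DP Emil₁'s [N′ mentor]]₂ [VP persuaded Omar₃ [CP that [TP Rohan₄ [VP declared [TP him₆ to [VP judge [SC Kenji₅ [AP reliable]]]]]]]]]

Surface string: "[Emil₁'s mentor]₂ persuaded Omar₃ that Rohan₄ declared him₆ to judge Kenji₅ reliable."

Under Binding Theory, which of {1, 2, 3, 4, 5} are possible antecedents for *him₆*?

*him* is a pronoun, so Principle B applies: it must be free in its binding domain.
Binding domain of *him₆*: the embedded TP, whose subject is Rohan₄.
*Emil₁* and the pronoun do not c-command one another → neither Principle B nor Principle C is at stake; coindexation permitted.
*[Emil₁'s mentor]₂* c-commands the pronoun but from outside its binding domain, and is not c-commanded by it → coindexation permitted.
*Omar₃* c-commands the pronoun but from outside its binding domain, and is not c-commanded by it → coindexation permitted.
*Rohan₄* c-commands the pronoun within its binding domain → coindexation would violate Principle B.
*Kenji₅*: the pronoun c-commands this R-expression → coindexation would violate Principle C on *Kenji₅*.

{1, 2, 3}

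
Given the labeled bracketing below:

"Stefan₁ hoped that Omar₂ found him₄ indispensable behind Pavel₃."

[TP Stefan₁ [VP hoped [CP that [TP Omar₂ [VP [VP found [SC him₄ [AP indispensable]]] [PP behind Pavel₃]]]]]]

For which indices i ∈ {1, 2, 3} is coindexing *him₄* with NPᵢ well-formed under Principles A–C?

{1, 3}

*him* is a pronoun, so Principle B applies: it must be free in its binding domain.
Binding domain of *him₄*: the embedded TP, whose subject is Omar₂.
*Stefan₁* c-commands the pronoun but from outside its binding domain, and is not c-commanded by it → coindexation permitted.
*Omar₂* c-commands the pronoun within its binding domain → coindexation would violate Principle B.
*Pavel₃* and the pronoun do not c-command one another → neither Principle B nor Principle C is at stake; coindexation permitted.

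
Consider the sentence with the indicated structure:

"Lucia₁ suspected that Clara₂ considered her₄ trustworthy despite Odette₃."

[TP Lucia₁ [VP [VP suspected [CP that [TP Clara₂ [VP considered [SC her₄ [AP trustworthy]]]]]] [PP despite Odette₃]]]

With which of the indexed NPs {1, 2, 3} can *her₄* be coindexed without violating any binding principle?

{1, 3}

*her* is a pronoun, so Principle B applies: it must be free in its binding domain.
Binding domain of *her₄*: the embedded TP, whose subject is Clara₂.
*Lucia₁* c-commands the pronoun but from outside its binding domain, and is not c-commanded by it → coindexation permitted.
*Clara₂* c-commands the pronoun within its binding domain → coindexation would violate Principle B.
*Odette₃* and the pronoun do not c-command one another → neither Principle B nor Principle C is at stake; coindexation permitted.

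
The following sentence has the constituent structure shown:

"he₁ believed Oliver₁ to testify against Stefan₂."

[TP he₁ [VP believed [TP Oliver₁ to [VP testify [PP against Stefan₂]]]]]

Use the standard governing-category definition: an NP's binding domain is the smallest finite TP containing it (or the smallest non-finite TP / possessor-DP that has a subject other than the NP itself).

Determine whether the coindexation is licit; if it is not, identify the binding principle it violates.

Principle C

The two coindexed NPs are *he₁* and *Oliver₁*.
*Oliver₁* is an R-expression. Principle C requires it to be free everywhere.
*he₁* c-commands it and carries the same index.
The R-expression is bound → Principle C violation.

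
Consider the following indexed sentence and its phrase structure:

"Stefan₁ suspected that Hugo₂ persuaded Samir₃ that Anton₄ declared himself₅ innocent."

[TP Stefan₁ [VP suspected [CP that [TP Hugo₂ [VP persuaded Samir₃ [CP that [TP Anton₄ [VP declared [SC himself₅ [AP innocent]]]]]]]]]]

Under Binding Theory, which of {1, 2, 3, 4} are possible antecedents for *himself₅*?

{4}

*himself* is an anaphor, so Principle A applies: it must be bound in its binding domain.
Binding domain of *himself₅*: the embedded TP, whose subject is Anton₄.
*Stefan₁* c-commands the anaphor but is outside its binding domain → cannot satisfy Principle A.
*Hugo₂* c-commands the anaphor but is outside its binding domain → cannot satisfy Principle A.
*Samir₃* c-commands the anaphor but is outside its binding domain → cannot satisfy Principle A.
*Anton₄* c-commands the anaphor within its binding domain → licit binder.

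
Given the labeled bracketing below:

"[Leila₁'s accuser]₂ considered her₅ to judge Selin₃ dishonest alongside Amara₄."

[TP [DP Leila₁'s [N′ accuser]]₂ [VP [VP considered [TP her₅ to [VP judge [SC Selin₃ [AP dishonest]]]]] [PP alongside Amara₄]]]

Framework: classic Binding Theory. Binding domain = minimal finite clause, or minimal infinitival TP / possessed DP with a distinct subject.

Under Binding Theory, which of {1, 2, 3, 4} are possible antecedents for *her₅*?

{1, 4}

*her* is a pronoun, so Principle B applies: it must be free in its binding domain.
Binding domain of *her₅*: the matrix TP, whose subject is [Leila₁'s accuser]₂.
*Leila₁* and the pronoun do not c-command one another → neither Principle B nor Principle C is at stake; coindexation permitted.
*[Leila₁'s accuser]₂* c-commands the pronoun within its binding domain → coindexation would violate Principle B.
*Selin₃*: the pronoun c-commands this R-expression → coindexation would violate Principle C on *Selin₃*.
*Amara₄* and the pronoun do not c-command one another → neither Principle B nor Principle C is at stake; coindexation permitted.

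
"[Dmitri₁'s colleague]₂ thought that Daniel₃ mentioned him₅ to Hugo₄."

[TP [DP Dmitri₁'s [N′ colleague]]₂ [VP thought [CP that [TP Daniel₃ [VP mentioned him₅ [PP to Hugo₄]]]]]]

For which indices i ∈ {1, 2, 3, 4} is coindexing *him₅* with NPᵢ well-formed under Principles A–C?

{1, 2}

*him* is a pronoun, so Principle B applies: it must be free in its binding domain.
Binding domain of *him₅*: the embedded TP, whose subject is Daniel₃.
*Dmitri₁* and the pronoun do not c-command one another → neither Principle B nor Principle C is at stake; coindexation permitted.
*[Dmitri₁'s colleague]₂* c-commands the pronoun but from outside its binding domain, and is not c-commanded by it → coindexation permitted.
*Daniel₃* c-commands the pronoun within its binding domain → coindexation would violate Principle B.
*Hugo₄*: the pronoun c-commands this R-expression → coindexation would violate Principle C on *Hugo₄*.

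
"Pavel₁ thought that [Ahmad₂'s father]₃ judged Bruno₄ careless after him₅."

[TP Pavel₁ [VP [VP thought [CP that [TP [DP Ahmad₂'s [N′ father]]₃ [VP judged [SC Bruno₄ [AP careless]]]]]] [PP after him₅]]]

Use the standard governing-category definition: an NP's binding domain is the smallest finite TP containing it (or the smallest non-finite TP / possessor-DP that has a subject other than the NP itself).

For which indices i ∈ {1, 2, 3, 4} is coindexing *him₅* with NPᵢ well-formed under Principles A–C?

*him* is a pronoun, so Principle B applies: it must be free in its binding domain.
Binding domain of *him₅*: the matrix TP, whose subject is Pavel₁.
*Pavel₁* c-commands the pronoun within its binding domain → coindexation would violate Principle B.
*Ahmad₂* and the pronoun do not c-command one another → neither Principle B nor Principle C is at stake; coindexation permitted.
*[Ahmad₂'s father]₃* and the pronoun do not c-command one another → neither Principle B nor Principle C is at stake; coindexation permitted.
*Bruno₄* and the pronoun do not c-command one another → neither Principle B nor Principle C is at stake; coindexation permitted.

{2, 3, 4}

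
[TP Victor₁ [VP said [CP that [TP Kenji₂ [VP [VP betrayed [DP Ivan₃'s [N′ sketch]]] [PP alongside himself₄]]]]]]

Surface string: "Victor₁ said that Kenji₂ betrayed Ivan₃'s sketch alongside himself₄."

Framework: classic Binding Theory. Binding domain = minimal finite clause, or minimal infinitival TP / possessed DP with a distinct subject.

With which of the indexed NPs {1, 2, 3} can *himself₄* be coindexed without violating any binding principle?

*himself* is an anaphor, so Principle A applies: it must be bound in its binding domain.
Binding domain of *himself₄*: the embedded TP, whose subject is Kenji₂.
*Victor₁* c-commands the anaphor but is outside its binding domain → cannot satisfy Principle A.
*Kenji₂* c-commands the anaphor within its binding domain → licit binder.
*Ivan₃* does not c-command the anaphor → cannot bind it.

{2}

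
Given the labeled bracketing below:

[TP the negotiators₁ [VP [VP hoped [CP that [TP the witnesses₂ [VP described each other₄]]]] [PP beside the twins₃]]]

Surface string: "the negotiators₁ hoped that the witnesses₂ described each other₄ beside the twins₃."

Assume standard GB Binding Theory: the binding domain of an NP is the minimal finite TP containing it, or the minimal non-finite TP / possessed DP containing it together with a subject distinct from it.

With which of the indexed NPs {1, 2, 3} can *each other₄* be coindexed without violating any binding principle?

{2}

*each other* is an anaphor, so Principle A applies: it must be bound in its binding domain.
Binding domain of *each other₄*: the embedded TP, whose subject is the witnesses₂.
*the negotiators₁* c-commands the anaphor but is outside its binding domain → cannot satisfy Principle A.
*the witnesses₂* c-commands the anaphor within its binding domain → licit binder.
*the twins₃* does not c-command the anaphor → cannot bind it.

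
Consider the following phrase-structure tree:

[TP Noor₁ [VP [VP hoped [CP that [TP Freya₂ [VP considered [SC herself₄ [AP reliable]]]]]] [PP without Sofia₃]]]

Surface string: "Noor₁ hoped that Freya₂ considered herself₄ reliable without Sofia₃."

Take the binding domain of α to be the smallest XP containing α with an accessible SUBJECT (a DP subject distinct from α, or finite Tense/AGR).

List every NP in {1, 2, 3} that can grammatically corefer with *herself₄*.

*herself* is an anaphor, so Principle A applies: it must be bound in its binding domain.
Binding domain of *herself₄*: the embedded TP, whose subject is Freya₂.
*Noor₁* c-commands the anaphor but is outside its binding domain → cannot satisfy Principle A.
*Freya₂* c-commands the anaphor within its binding domain → licit binder.
*Sofia₃* does not c-command the anaphor → cannot bind it.

{2}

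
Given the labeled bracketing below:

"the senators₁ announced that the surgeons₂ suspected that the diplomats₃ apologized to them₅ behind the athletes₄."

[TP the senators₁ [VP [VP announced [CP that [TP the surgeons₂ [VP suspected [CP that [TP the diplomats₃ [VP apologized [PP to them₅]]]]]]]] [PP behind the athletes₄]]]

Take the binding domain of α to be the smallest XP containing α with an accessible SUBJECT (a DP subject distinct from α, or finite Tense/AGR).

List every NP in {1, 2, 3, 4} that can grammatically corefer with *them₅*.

*them* is a pronoun, so Principle B applies: it must be free in its binding domain.
Binding domain of *them₅*: the embedded TP, whose subject is the diplomats₃.
*the senators₁* c-commands the pronoun but from outside its binding domain, and is not c-commanded by it → coindexation permitted.
*the surgeons₂* c-commands the pronoun but from outside its binding domain, and is not c-commanded by it → coindexation permitted.
*the diplomats₃* c-commands the pronoun within its binding domain → coindexation would violate Principle B.
*the athletes₄* and the pronoun do not c-command one another → neither Principle B nor Principle C is at stake; coindexation permitted.

{1, 2, 4}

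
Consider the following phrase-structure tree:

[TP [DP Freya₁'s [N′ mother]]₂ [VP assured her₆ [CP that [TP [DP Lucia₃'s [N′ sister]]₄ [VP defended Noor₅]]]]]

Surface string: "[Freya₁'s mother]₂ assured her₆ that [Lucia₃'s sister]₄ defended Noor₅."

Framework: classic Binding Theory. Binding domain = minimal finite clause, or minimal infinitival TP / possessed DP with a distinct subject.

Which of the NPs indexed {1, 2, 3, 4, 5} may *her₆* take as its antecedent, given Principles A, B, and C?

{1}

*her* is a pronoun, so Principle B applies: it must be free in its binding domain.
Binding domain of *her₆*: the matrix TP, whose subject is [Freya₁'s mother]₂.
*Freya₁* and the pronoun do not c-command one another → neither Principle B nor Principle C is at stake; coindexation permitted.
*[Freya₁'s mother]₂* c-commands the pronoun within its binding domain → coindexation would violate Principle B.
*Lucia₃*: the pronoun c-commands this R-expression → coindexation would violate Principle C on *Lucia₃*.
*[Lucia₃'s sister]₄*: the pronoun c-commands this R-expression → coindexation would violate Principle C on *[Lucia₃'s sister]₄*.
*Noor₅*: the pronoun c-commands this R-expression → coindexation would violate Principle C on *Noor₅*.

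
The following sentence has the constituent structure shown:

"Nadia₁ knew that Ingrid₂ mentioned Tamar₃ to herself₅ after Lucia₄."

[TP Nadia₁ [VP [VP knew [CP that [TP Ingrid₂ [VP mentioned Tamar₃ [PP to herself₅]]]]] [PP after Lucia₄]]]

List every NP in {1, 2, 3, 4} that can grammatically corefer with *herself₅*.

*herself* is an anaphor, so Principle A applies: it must be bound in its binding domain.
Binding domain of *herself₅*: the embedded TP, whose subject is Ingrid₂.
*Nadia₁* c-commands the anaphor but is outside its binding domain → cannot satisfy Principle A.
*Ingrid₂* c-commands the anaphor within its binding domain → licit binder.
*Tamar₃* c-commands the anaphor within its binding domain → licit binder.
*Lucia₄* does not c-command the anaphor → cannot bind it.

{2, 3}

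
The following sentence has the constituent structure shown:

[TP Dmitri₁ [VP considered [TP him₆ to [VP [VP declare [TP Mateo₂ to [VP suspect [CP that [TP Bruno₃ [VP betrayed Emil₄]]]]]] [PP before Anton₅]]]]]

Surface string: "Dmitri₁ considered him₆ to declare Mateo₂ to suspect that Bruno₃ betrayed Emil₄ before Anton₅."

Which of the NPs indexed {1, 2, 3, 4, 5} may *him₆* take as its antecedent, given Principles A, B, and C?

*him* is a pronoun, so Principle B applies: it must be free in its binding domain.
Binding domain of *him₆*: the matrix TP, whose subject is Dmitri₁.
*Dmitri₁* c-commands the pronoun within its binding domain → coindexation would violate Principle B.
*Mateo₂*: the pronoun c-commands this R-expression → coindexation would violate Principle C on *Mateo₂*.
*Bruno₃*: the pronoun c-commands this R-expression → coindexation would violate Principle C on *Bruno₃*.
*Emil₄*: the pronoun c-commands this R-expression → coindexation would violate Principle C on *Emil₄*.
*Anton₅*: the pronoun c-commands this R-expression → coindexation would violate Principle C on *Anton₅*.

none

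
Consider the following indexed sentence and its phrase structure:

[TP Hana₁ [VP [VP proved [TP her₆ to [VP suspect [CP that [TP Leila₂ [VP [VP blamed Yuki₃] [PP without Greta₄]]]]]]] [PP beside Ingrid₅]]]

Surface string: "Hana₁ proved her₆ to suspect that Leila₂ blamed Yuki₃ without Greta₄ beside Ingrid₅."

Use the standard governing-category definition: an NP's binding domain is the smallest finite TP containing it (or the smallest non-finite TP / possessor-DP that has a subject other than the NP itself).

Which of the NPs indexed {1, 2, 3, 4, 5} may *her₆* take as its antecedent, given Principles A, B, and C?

{5}

*her* is a pronoun, so Principle B applies: it must be free in its binding domain.
Binding domain of *her₆*: the matrix TP, whose subject is Hana₁.
*Hana₁* c-commands the pronoun within its binding domain → coindexation would violate Principle B.
*Leila₂*: the pronoun c-commands this R-expression → coindexation would violate Principle C on *Leila₂*.
*Yuki₃*: the pronoun c-commands this R-expression → coindexation would violate Principle C on *Yuki₃*.
*Greta₄*: the pronoun c-commands this R-expression → coindexation would violate Principle C on *Greta₄*.
*Ingrid₅* and the pronoun do not c-command one another → neither Principle B nor Principle C is at stake; coindexation permitted.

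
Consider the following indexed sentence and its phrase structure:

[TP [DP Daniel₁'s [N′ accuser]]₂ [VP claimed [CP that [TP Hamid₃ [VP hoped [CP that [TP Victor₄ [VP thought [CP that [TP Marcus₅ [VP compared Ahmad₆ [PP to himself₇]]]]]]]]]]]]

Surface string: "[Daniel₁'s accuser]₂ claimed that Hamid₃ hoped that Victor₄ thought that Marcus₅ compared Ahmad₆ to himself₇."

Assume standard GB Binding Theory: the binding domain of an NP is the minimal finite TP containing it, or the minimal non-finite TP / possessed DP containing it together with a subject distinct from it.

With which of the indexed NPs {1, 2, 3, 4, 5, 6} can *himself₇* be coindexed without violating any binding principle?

{5, 6}

*himself* is an anaphor, so Principle A applies: it must be bound in its binding domain.
Binding domain of *himself₇*: the embedded TP, whose subject is Marcus₅.
*Daniel₁* does not c-command the anaphor → cannot bind it.
*[Daniel₁'s accuser]₂* c-commands the anaphor but is outside its binding domain → cannot satisfy Principle A.
*Hamid₃* c-commands the anaphor but is outside its binding domain → cannot satisfy Principle A.
*Victor₄* c-commands the anaphor but is outside its binding domain → cannot satisfy Principle A.
*Marcus₅* c-commands the anaphor within its binding domain → licit binder.
*Ahmad₆* c-commands the anaphor within its binding domain → licit binder.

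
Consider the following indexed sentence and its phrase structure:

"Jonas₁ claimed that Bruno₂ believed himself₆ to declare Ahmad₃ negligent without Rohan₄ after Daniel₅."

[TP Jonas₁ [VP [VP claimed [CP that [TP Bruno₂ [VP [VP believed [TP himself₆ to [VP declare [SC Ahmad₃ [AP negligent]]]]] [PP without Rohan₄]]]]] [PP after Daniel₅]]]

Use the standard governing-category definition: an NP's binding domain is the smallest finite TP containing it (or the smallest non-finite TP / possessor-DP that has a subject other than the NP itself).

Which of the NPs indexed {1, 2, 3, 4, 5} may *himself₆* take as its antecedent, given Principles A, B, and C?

{2}

*himself* is an anaphor, so Principle A applies: it must be bound in its binding domain.
Binding domain of *himself₆*: the embedded TP, whose subject is Bruno₂.
*Jonas₁* c-commands the anaphor but is outside its binding domain → cannot satisfy Principle A.
*Bruno₂* c-commands the anaphor within its binding domain → licit binder.
*Ahmad₃* does not c-command the anaphor → cannot bind it.
*Rohan₄* does not c-command the anaphor → cannot bind it.
*Daniel₅* does not c-command the anaphor → cannot bind it.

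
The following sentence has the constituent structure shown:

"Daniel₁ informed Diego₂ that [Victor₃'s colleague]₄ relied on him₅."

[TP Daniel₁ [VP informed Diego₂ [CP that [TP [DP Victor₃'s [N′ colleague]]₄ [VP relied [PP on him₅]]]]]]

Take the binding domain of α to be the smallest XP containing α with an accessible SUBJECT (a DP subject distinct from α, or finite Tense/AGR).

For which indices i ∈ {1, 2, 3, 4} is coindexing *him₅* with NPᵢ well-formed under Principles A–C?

{1, 2, 3}

*him* is a pronoun, so Principle B applies: it must be free in its binding domain.
Binding domain of *him₅*: the embedded TP, whose subject is [Victor₃'s colleague]₄.
*Daniel₁* c-commands the pronoun but from outside its binding domain, and is not c-commanded by it → coindexation permitted.
*Diego₂* c-commands the pronoun but from outside its binding domain, and is not c-commanded by it → coindexation permitted.
*Victor₃* and the pronoun do not c-command one another → neither Principle B nor Principle C is at stake; coindexation permitted.
*[Victor₃'s colleague]₄* c-commands the pronoun within its binding domain → coindexation would violate Principle B.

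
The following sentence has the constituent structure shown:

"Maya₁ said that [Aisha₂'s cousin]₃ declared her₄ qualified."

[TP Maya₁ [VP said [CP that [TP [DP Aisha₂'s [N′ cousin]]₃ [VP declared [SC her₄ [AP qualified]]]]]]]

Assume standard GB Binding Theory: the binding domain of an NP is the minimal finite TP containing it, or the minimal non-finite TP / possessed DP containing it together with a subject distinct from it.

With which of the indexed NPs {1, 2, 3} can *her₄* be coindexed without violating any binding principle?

{1, 2}

*her* is a pronoun, so Principle B applies: it must be free in its binding domain.
Binding domain of *her₄*: the embedded TP, whose subject is [Aisha₂'s cousin]₃.
*Maya₁* c-commands the pronoun but from outside its binding domain, and is not c-commanded by it → coindexation permitted.
*Aisha₂* and the pronoun do not c-command one another → neither Principle B nor Principle C is at stake; coindexation permitted.
*[Aisha₂'s cousin]₃* c-commands the pronoun within its binding domain → coindexation would violate Principle B.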